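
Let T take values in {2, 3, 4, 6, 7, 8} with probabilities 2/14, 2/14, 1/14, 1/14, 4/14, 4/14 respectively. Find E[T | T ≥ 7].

P(T ≥ 7) = 4/7.
Σ over the event: 7·2/7 + 8·2/7 = 30/7.
E[T | T ≥ 7] = (30/7) / (4/7) = 15/2.

15/2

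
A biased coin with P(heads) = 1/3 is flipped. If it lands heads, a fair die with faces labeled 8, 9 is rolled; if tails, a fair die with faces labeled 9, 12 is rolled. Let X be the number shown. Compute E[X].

59/6

E[X | heads] = (8+9)/2 = 17/2.
E[X | tails] = (9+12)/2 = 21/2.
E[X] = (1/3)·(17/2) + (2/3)·(21/2) = 59/6.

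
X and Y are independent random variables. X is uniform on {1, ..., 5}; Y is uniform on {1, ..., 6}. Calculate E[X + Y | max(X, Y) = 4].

Outcomes with max(X, Y) = 4: (1,4), (2,4), (3,4), (4,1), (4,2), (4,3), (4,4), each with probability 1/30.
E[X + Y | max(X, Y) = 4] = (5 + 6 + 7 + 5 + 6 + 7 + 8) / 7 = 44/7.

44/7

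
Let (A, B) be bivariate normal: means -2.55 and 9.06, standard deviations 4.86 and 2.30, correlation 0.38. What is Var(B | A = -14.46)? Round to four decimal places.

The conditional variance in a bivariate normal is σ_B²(1 − ρ²), independent of x.
Var(B | A=-14.46) = (2.30)²·(1 − (0.38)²) = 5.29·0.8556 = 4.5261.

4.5261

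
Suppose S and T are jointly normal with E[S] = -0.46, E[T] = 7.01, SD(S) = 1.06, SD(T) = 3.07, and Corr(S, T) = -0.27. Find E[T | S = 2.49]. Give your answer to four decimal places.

4.7032

The regression of T on S has slope ρ·σ_T/σ_S and passes through (μ_S, μ_T).
E[T | S=2.49] = 7.01 + (-0.27)·(3.07/1.06)·(2.49 − (-0.46)) = 7.01 + (-0.78198)·(2.95) = 4.7032.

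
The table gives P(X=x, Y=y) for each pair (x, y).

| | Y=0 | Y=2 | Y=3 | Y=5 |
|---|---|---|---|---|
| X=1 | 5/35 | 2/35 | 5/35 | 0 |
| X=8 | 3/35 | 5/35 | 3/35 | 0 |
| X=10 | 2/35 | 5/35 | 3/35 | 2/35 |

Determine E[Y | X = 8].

P(X = 8) = 11/35.
Σ Y·P over the event = 0·(3/35) + 2·(5/35) + 3·(3/35) = 19/35.
E[Y | X = 8] = (19/35) / (11/35) = 19/11.

19/11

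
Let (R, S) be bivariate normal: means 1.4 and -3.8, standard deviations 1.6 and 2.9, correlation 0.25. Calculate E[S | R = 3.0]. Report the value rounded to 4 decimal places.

-3.0750

The regression of S on R has slope ρ·σ_S/σ_R and passes through (μ_R, μ_S).
E[S | R=3.0] = -3.8 + (0.25)·(2.9/1.6)·(3.0 − (1.4)) = -3.8 + (0.45312)·(1.6) = -3.0750.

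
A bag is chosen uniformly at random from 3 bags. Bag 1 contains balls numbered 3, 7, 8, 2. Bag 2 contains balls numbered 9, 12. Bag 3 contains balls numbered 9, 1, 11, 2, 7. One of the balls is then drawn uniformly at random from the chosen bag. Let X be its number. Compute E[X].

43/6

E[X | bag 1] = (3+7+8+2)/4 = 5.
E[X | bag 2] = (9+12)/2 = 21/2.
E[X | bag 3] = (9+1+11+2+7)/5 = 6.
By the law of total expectation,
E[X] = (1/3)·(5) + (1/3)·(21/2) + (1/3)·(6) = 43/6.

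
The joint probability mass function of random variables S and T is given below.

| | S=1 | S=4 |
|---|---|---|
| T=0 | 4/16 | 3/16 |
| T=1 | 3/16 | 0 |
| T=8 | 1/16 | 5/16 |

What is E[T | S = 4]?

P(S = 4) = 1/2.
Σ T·P over the event = 0·(3/16) + 8·(5/16) = 5/2.
E[T | S = 4] = (5/2) / (1/2) = 5.

5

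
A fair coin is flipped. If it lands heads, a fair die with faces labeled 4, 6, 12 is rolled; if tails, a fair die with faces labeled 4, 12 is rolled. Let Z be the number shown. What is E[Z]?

23/3

E[Z | heads] = (4+6+12)/3 = 22/3.
E[Z | tails] = (4+12)/2 = 8.
E[Z] = (1/2)·(22/3) + (1/2)·(8) = 23/3.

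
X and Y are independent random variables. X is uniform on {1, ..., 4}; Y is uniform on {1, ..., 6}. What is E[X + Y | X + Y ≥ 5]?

P(X + Y ≥ 5) = 3/4.
Summing (X+Y)·P(x,y) over outcomes with X + Y ≥ 5 gives 31/6.
E[X + Y | X + Y ≥ 5] = (31/6) / (3/4) = 62/9.

62/9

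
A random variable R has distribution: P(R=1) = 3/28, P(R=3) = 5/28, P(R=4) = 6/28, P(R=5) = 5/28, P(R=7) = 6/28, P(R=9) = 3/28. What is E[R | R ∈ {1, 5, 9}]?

P(R ∈ {1, 5, 9}) = 11/28.
Σ over the event: 1·3/28 + 5·5/28 + 9·3/28 = 55/28.
E[R | R ∈ {1, 5, 9}] = (55/28) / (11/28) = 5.

5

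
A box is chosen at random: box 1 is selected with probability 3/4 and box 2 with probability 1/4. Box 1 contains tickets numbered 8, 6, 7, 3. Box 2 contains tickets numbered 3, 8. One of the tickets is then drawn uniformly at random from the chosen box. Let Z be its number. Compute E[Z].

47/8

E[Z | box 1] = (8+6+7+3)/4 = 6.
E[Z | box 2] = (3+8)/2 = 11/2.
By the law of total expectation,
E[Z] = (3/4)·(6) + (1/4)·(11/2) = 47/8.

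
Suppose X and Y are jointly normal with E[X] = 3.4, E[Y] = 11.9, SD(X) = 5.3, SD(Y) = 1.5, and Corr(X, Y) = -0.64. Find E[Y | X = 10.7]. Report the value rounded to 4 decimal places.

For a bivariate normal, E[Y | X=x] = μ_Y + ρ·(σ_Y/σ_X)·(x − μ_X).
E[Y | X=10.7] = 11.9 + (-0.64)·(1.5/5.3)·(10.7 − (3.4)) = 11.9 + (-0.181132)·(7.3) = 10.5777.

10.5777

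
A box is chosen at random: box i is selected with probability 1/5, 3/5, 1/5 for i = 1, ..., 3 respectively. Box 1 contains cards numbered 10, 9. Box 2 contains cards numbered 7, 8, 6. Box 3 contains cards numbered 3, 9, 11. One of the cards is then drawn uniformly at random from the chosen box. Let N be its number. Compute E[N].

E[N | box 1] = (10+9)/2 = 19/2.
E[N | box 2] = (7+8+6)/3 = 7.
E[N | box 3] = (3+9+11)/3 = 23/3.
By the law of total expectation,
E[N] = (1/5)·(19/2) + (3/5)·(7) + (1/5)·(23/3) = 229/30.

229/30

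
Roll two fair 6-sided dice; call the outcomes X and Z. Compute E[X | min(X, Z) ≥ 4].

5

Outcomes with min(X, Z) ≥ 4: (4,4), (4,5), (4,6), (5,4), (5,5), (5,6), (6,4), (6,5), (6,6), each with probability 1/36.
E[X | min(X, Z) ≥ 4] = (4 + 4 + 4 + 5 + 5 + 5 + 6 + 6 + 6) / 9 = 5.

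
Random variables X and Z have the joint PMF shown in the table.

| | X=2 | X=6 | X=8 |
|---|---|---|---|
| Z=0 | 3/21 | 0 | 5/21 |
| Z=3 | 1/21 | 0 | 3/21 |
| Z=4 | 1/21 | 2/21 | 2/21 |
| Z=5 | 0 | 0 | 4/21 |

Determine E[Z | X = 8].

P(X = 8) = 2/3.
Σ Z·P over the event = 0·(5/21) + 3·(3/21) + 4·(2/21) + 5·(4/21) = 37/21.
E[Z | X = 8] = (37/21) / (2/3) = 37/14.

37/14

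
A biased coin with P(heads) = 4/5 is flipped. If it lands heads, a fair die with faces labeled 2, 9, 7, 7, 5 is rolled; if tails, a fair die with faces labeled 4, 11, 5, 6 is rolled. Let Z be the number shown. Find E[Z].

E[Z | heads] = (2+9+7+7+5)/5 = 6.
E[Z | tails] = (4+11+5+6)/4 = 13/2.
E[Z] = (4/5)·(6) + (1/5)·(13/2) = 61/10.

61/10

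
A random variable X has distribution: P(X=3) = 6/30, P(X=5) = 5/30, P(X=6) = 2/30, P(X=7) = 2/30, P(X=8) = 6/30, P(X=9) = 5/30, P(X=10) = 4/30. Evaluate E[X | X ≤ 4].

3

P(X ≤ 4) = 1/5.
Σ over the event: 3·1/5 = 3/5.
E[X | X ≤ 4] = (3/5) / (1/5) = 3.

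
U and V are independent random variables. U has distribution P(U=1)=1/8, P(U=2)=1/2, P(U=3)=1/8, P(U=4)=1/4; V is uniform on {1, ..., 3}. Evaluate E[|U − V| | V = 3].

P(V = 3) = 1/3.
Summing |U−V|·P(x,y) over outcomes with V = 3 gives 1/3.
E[|U − V| | V = 3] = (1/3) / (1/3) = 1.

1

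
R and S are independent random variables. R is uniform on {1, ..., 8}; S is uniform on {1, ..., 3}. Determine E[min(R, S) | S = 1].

Outcomes with S = 1: (1,1), (2,1), (3,1), (4,1), (5,1), (6,1), (7,1), (8,1), each with probability 1/24.
E[min(R, S) | S = 1] = (1 + 1 + 1 + 1 + 1 + 1 + 1 + 1) / 8 = 1.

1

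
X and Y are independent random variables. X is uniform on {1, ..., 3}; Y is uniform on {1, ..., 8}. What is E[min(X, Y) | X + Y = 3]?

1

Outcomes with X + Y = 3: (1,2), (2,1), each with probability 1/24.
E[min(X, Y) | X + Y = 3] = (1 + 1) / 2 = 1.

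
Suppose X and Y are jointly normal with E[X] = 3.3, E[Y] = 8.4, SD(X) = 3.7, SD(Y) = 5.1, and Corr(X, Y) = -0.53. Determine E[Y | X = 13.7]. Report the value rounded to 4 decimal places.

The regression of Y on X has slope ρ·σ_Y/σ_X and passes through (μ_X, μ_Y).
E[Y | X=13.7] = 8.4 + (-0.53)·(5.1/3.7)·(13.7 − (3.3)) = 8.4 + (-0.73054)·(10.4) = 0.8024.

0.8024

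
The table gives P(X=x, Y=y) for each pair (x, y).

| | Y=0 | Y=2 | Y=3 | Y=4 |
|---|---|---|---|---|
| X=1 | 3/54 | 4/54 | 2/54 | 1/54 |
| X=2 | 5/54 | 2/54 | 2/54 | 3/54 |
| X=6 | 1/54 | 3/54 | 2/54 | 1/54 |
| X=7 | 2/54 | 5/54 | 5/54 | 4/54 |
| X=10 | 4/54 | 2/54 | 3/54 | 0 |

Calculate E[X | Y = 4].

41/9

P(Y = 4) = 1/6.
Σ X·P over the event = 1·(1/54) + 2·(3/54) + 6·(1/54) + 7·(4/54) = 41/54.
E[X | Y = 4] = (41/54) / (1/6) = 41/9.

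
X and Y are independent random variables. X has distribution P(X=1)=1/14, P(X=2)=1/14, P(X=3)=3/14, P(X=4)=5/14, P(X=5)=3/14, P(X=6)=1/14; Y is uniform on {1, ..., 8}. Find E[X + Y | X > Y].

P(X > Y) = 39/112.
Summing (X+Y)·P(x,y) over outcomes with X > Y gives 255/112.
E[X + Y | X > Y] = (255/112) / (39/112) = 85/13.

85/13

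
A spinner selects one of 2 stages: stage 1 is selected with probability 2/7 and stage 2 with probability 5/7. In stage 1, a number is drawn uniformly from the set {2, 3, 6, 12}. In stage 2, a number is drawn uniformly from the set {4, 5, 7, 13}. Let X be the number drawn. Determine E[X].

E[X | stage 1] = (2+3+6+12)/4 = 23/4.
E[X | stage 2] = (4+5+7+13)/4 = 29/4.
By the law of total expectation,
E[X] = (2/7)·(23/4) + (5/7)·(29/4) = 191/28.

191/28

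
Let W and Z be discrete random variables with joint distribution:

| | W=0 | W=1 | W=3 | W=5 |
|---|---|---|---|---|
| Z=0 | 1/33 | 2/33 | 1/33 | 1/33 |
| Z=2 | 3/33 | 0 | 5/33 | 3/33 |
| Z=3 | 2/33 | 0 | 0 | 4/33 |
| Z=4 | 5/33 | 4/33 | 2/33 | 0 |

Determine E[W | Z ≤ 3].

30/11

P(Z ≤ 3) = 2/3.
Summing W·P(W=x,Z=y) over the conditioning event gives 20/11.
E[W | Z ≤ 3] = (20/11) / (2/3) = 30/11.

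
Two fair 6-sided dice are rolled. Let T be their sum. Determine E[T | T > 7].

P(T > 7) = 5/12.
Σ over the event: 8·5/36 + 9·1/9 + 10·1/12 + 11·1/18 + 12·1/36 = 35/9.
E[T | T > 7] = (35/9) / (5/12) = 28/3.

28/3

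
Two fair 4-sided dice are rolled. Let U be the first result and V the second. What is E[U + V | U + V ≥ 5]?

P(U + V ≥ 5) = 5/8.
Summing (U+V)·P(x,y) over outcomes with U + V ≥ 5 gives 15/4.
E[U + V | U + V ≥ 5] = (15/4) / (5/8) = 6.

6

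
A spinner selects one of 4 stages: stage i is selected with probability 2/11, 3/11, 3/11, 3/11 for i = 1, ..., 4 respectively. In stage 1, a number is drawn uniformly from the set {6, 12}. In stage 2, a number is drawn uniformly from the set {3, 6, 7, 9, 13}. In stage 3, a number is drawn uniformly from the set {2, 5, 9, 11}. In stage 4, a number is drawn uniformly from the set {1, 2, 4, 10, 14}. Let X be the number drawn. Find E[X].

E[X | stage 1] = (6+12)/2 = 9.
E[X | stage 2] = (3+6+7+9+13)/5 = 38/5.
E[X | stage 3] = (2+5+9+11)/4 = 27/4.
E[X | stage 4] = (1+2+4+10+14)/5 = 31/5.
By the law of total expectation,
E[X] = (2/11)·(9) + (3/11)·(38/5) + (3/11)·(27/4) + (3/11)·(31/5) = 1593/220.

1593/220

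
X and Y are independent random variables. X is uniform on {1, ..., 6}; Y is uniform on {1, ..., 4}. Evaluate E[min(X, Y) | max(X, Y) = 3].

Outcomes with max(X, Y) = 3: (1,3), (2,3), (3,1), (3,2), (3,3), each with probability 1/24.
E[min(X, Y) | max(X, Y) = 3] = (1 + 2 + 1 + 2 + 3) / 5 = 9/5.

9/5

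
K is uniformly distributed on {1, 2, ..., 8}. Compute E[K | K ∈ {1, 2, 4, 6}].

13/4

P(K ∈ {1, 2, 4, 6}) = 1/2.
Σ over the event: 1·1/8 + 2·1/8 + 4·1/8 + 6·1/8 = 13/8.
E[K | K ∈ {1, 2, 4, 6}] = (13/8) / (1/2) = 13/4.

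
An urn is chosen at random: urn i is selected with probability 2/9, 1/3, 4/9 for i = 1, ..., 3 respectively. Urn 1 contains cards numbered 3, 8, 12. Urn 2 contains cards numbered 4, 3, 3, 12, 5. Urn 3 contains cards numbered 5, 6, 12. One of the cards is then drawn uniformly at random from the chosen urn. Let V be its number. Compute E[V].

311/45

E[V | urn 1] = (3+8+12)/3 = 23/3.
E[V | urn 2] = (4+3+3+12+5)/5 = 27/5.
E[V | urn 3] = (5+6+12)/3 = 23/3.
By the law of total expectation,
E[V] = (2/9)·(23/3) + (1/3)·(27/5) + (4/9)·(23/3) = 311/45.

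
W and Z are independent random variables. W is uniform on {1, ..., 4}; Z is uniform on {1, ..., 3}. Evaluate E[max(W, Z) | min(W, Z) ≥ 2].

19/6

Outcomes with min(W, Z) ≥ 2: (2,2), (2,3), (3,2), (3,3), (4,2), (4,3), each with probability 1/12.
E[max(W, Z) | min(W, Z) ≥ 2] = (2 + 3 + 3 + 3 + 4 + 4) / 6 = 19/6.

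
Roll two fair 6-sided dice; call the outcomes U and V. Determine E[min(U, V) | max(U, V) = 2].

4/3

P(max(U, V) = 2) = 1/12.
Summing min(U,V)·P(x,y) over outcomes with max(U, V) = 2 gives 1/9.
E[min(U, V) | max(U, V) = 2] = (1/9) / (1/12) = 4/3.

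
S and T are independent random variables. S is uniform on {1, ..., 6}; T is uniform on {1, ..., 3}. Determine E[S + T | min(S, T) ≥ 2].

13/2

Outcomes with min(S, T) ≥ 2: (2,2), (2,3), (3,2), (3,3), (4,2), (4,3), (5,2), (5,3), (6,2), (6,3), each with probability 1/18.
E[S + T | min(S, T) ≥ 2] = (4 + 5 + 5 + 6 + 6 + 7 + 7 + 8 + 8 + 9) / 10 = 13/2.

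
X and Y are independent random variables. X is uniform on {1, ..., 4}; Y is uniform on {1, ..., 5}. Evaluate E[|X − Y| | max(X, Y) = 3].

Outcomes with max(X, Y) = 3: (1,3), (2,3), (3,1), (3,2), (3,3), each with probability 1/20.
E[|X − Y| | max(X, Y) = 3] = (2 + 1 + 2 + 1 + 0) / 5 = 6/5.

6/5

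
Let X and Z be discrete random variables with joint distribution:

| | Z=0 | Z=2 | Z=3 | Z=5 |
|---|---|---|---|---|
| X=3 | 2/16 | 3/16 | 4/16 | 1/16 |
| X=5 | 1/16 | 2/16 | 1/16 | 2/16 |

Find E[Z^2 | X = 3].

73/10

P(X = 3) = 5/8.
Σ Z^2·P over the event = 0·(2/16) + 4·(3/16) + 9·(4/16) + 25·(1/16) = 73/16.
E[Z^2 | X = 3] = (73/16) / (5/8) = 73/10.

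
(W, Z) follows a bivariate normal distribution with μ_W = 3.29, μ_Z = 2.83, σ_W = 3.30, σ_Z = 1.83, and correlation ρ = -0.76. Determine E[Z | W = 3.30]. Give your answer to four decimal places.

2.8258

E[Z | W=x] = μ_Z + ρ(σ_Z/σ_W)(x − μ_W) for jointly normal variables.
E[Z | W=3.30] = 2.83 + (-0.76)·(1.83/3.30)·(3.30 − (3.29)) = 2.83 + (-0.42145)·(0.01) = 2.8258.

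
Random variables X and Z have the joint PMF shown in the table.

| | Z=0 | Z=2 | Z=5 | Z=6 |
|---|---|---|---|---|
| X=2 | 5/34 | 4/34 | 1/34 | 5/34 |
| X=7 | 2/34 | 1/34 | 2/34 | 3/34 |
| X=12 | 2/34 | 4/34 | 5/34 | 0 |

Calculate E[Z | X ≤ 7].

73/23

P(X ≤ 7) = 23/34.
Σ Z·P over the event = 0·(5/34) + 2·(4/34) + 5·(1/34) + 6·(5/34) + 0·(2/34) + 2·(1/34) + 5·(2/34) + 6·(3/34) = 73/34.
E[Z | X ≤ 7] = (73/34) / (23/34) = 73/23.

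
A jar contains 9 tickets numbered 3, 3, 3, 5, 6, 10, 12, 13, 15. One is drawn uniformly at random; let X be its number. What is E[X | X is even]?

P(X is even) = 1/3.
Σ over the event: 6·1/9 + 10·1/9 + 12·1/9 = 28/9.
E[X | X is even] = (28/9) / (1/3) = 28/3.

28/3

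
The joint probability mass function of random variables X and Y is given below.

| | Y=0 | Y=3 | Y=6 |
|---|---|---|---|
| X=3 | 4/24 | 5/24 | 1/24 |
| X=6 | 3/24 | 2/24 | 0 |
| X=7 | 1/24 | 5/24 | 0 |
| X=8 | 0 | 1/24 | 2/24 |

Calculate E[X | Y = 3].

P(Y = 3) = 13/24.
Σ X·P over the event = 3·(5/24) + 6·(2/24) + 7·(5/24) + 8·(1/24) = 35/12.
E[X | Y = 3] = (35/12) / (13/24) = 70/13.

70/13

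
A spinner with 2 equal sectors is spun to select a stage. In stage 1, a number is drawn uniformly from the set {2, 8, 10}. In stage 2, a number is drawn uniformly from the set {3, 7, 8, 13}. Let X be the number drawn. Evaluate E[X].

E[X | stage 1] = (2+8+10)/3 = 20/3.
E[X | stage 2] = (3+7+8+13)/4 = 31/4.
E[X] = (1/2)·(20/3) + (1/2)·(31/4) = 173/24.

173/24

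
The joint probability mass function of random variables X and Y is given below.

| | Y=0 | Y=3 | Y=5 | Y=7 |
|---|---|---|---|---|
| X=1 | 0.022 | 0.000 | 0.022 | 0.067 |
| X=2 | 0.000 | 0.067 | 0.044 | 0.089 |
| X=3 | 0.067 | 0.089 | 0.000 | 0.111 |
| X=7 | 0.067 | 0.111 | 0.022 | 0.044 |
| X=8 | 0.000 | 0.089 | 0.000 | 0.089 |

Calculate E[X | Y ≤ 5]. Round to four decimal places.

P(Y ≤ 5) = 0.600.
Summing X·P(X=x,Y=y) over the conditioning event gives 2.846.
E[X | Y ≤ 5] = (2.846) / (0.600) = 4.7433.

4.7433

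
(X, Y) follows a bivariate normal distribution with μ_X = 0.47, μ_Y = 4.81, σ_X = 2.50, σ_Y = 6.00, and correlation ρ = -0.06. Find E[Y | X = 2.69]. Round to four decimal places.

The regression of Y on X has slope ρ·σ_Y/σ_X and passes through (μ_X, μ_Y).
E[Y | X=2.69] = 4.81 + (-0.06)·(6.00/2.50)·(2.69 − (0.47)) = 4.81 + (-0.144)·(2.22) = 4.4903.

4.4903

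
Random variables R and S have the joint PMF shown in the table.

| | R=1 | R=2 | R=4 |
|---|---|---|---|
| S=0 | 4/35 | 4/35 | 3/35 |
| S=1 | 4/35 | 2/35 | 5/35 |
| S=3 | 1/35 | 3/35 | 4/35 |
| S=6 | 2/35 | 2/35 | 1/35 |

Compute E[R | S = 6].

P(S = 6) = 1/7.
Σ R·P over the event = 1·(2/35) + 2·(2/35) + 4·(1/35) = 2/7.
E[R | S = 6] = (2/7) / (1/7) = 2.

2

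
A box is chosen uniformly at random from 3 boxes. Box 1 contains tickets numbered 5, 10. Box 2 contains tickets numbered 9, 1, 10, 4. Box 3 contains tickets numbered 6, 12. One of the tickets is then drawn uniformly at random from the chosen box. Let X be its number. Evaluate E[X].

15/2

E[X | box 1] = (5+10)/2 = 15/2.
E[X | box 2] = (9+1+10+4)/4 = 6.
E[X | box 3] = (6+12)/2 = 9.
By the law of total expectation,
E[X] = (1/3)·(15/2) + (1/3)·(6) + (1/3)·(9) = 15/2.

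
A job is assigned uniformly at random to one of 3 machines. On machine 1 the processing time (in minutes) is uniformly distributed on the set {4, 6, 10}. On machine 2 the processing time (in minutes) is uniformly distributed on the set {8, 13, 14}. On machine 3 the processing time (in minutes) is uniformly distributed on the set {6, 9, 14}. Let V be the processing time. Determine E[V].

28/3

E[V | machine 1] = (4+6+10)/3 = 20/3.
E[V | machine 2] = (8+13+14)/3 = 35/3.
E[V | machine 3] = (6+9+14)/3 = 29/3.
By the law of total expectation,
E[V] = (1/3)·(20/3) + (1/3)·(35/3) + (1/3)·(29/3) = 28/3.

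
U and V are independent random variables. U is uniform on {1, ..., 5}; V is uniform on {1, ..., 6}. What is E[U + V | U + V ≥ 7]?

P(U + V ≥ 7) = 1/2.
Summing (U+V)·P(x,y) over outcomes with U + V ≥ 7 gives 25/6.
E[U + V | U + V ≥ 7] = (25/6) / (1/2) = 25/3.

25/3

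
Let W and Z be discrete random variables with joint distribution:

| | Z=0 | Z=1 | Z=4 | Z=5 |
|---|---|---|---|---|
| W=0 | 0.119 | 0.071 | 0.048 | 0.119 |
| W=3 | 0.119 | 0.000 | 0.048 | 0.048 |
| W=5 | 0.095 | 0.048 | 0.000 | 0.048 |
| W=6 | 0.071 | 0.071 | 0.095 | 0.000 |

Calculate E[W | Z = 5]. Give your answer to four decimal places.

1.7860

P(Z = 5) = 0.215.
Σ W·P over the event = 0·(0.119) + 3·(0.048) + 5·(0.048) = 0.384.
E[W | Z = 5] = (0.384) / (0.215) = 1.7860.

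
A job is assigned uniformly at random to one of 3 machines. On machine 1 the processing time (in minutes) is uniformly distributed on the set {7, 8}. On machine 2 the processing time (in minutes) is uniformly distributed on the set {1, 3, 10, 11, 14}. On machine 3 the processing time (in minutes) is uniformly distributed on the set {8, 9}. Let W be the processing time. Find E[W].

E[W | machine 1] = (7+8)/2 = 15/2.
E[W | machine 2] = (1+3+10+11+14)/5 = 39/5.
E[W | machine 3] = (8+9)/2 = 17/2.
E[W] = (1/3)·(15/2) + (1/3)·(39/5) + (1/3)·(17/2) = 119/15.

119/15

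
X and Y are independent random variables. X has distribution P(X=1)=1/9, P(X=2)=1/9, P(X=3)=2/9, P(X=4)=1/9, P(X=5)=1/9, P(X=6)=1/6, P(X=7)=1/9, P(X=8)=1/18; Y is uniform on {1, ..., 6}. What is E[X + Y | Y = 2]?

P(Y = 2) = 1/6.
Summing (X+Y)·P(x,y) over outcomes with Y = 2 gives 28/27.
E[X + Y | Y = 2] = (28/27) / (1/6) = 56/9.

56/9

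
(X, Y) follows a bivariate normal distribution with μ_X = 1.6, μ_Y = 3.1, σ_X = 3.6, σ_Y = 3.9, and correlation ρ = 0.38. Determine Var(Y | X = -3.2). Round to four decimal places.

13.0137

The conditional variance in a bivariate normal is σ_Y²(1 − ρ²), independent of x.
Var(Y | X=-3.2) = (3.9)²·(1 − (0.38)²) = 15.21·0.8556 = 13.0137.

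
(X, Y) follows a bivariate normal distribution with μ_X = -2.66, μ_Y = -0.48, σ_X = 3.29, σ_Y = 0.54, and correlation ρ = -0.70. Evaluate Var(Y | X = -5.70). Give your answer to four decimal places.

Var(Y | X=x) = (1 − ρ²)·σ_Y².
Var(Y | X=-5.70) = (0.54)²·(1 − (-0.70)²) = 0.2916·0.51 = 0.1487.

0.1487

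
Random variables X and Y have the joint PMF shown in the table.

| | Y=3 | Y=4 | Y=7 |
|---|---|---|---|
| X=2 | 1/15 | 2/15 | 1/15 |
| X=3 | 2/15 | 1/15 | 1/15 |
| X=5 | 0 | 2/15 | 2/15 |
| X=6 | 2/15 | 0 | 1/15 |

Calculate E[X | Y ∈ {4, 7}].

P(Y ∈ {4, 7}) = 2/3.
Σ X·P over the event = 2·(2/15) + 2·(1/15) + 3·(1/15) + 3·(1/15) + 5·(2/15) + 5·(2/15) + 6·(1/15) = 38/15.
E[X | Y ∈ {4, 7}] = (38/15) / (2/3) = 19/5.

19/5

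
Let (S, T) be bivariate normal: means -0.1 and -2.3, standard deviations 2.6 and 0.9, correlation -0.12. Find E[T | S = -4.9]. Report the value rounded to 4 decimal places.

E[T | S=x] = μ_T + ρ(σ_T/σ_S)(x − μ_S) for jointly normal variables.
E[T | S=-4.9] = -2.3 + (-0.12)·(0.9/2.6)·(-4.9 − (-0.1)) = -2.3 + (-0.041538)·(-4.8) = -2.1006.

-2.1006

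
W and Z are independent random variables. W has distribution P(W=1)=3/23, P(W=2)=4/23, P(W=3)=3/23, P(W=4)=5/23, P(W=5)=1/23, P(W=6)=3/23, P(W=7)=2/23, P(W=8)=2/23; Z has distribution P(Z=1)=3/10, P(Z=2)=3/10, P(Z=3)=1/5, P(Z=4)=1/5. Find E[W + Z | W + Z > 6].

P(W + Z > 6) = 103/230.
Summing (W+Z)·P(x,y) over outcomes with W + Z > 6 gives 444/115.
E[W + Z | W + Z > 6] = (444/115) / (103/230) = 888/103.

888/103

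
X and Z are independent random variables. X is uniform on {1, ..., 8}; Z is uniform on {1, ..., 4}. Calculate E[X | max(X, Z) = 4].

Outcomes with max(X, Z) = 4: (1,4), (2,4), (3,4), (4,1), (4,2), (4,3), (4,4), each with probability 1/32.
E[X | max(X, Z) = 4] = (1 + 2 + 3 + 4 + 4 + 4 + 4) / 7 = 22/7.

22/7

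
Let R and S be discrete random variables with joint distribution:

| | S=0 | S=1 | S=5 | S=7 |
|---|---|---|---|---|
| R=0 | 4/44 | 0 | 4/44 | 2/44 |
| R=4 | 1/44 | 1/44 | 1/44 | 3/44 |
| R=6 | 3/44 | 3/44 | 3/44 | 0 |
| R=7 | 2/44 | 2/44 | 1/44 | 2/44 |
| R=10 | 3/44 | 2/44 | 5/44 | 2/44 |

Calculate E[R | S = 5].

P(S = 5) = 7/22.
Summing R·P(R=x,S=y) over the conditioning event gives 79/44.
E[R | S = 5] = (79/44) / (7/22) = 79/14.

79/14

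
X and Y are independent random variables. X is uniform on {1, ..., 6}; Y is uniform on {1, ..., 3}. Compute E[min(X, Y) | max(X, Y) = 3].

Outcomes with max(X, Y) = 3: (1,3), (2,3), (3,1), (3,2), (3,3), each with probability 1/18.
E[min(X, Y) | max(X, Y) = 3] = (1 + 2 + 1 + 2 + 3) / 5 = 9/5.

9/5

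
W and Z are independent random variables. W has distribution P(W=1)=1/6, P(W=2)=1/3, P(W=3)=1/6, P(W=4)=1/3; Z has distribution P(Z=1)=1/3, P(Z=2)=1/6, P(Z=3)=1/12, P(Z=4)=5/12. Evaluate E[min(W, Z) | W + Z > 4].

113/49

P(W + Z > 4) = 49/72.
Summing min(W,Z)·P(x,y) over outcomes with W + Z > 4 gives 113/72.
E[min(W, Z) | W + Z > 4] = (113/72) / (49/72) = 113/49.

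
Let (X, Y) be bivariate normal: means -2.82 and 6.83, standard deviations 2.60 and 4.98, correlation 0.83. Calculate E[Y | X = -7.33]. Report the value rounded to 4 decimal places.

E[Y | X=x] = μ_Y + ρ(σ_Y/σ_X)(x − μ_X) for jointly normal variables.
E[Y | X=-7.33] = 6.83 + (0.83)·(4.98/2.60)·(-7.33 − (-2.82)) = 6.83 + (1.58977)·(-4.51) = -0.3399.

-0.3399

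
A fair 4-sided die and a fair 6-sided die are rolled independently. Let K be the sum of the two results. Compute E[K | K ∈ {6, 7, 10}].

62/9

P(K ∈ {6, 7, 10}) = 3/8.
Σ over the event: 6·1/6 + 7·1/6 + 10·1/24 = 31/12.
E[K | K ∈ {6, 7, 10}] = (31/12) / (3/8) = 62/9.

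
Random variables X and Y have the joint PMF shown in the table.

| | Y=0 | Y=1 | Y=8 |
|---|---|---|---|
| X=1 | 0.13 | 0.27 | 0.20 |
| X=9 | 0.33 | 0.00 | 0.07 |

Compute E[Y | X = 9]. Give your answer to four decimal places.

1.4000

P(X = 9) = 0.40.
Summing Y·P(X=x,Y=y) over the conditioning event gives 0.56.
E[Y | X = 9] = (0.56) / (0.40) = 1.4000.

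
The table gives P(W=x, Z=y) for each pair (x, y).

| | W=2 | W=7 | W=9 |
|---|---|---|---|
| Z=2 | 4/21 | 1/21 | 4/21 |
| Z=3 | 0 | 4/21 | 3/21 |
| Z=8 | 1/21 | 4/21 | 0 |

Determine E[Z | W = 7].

46/9

P(W = 7) = 3/7.
Σ Z·P over the event = 2·(1/21) + 3·(4/21) + 8·(4/21) = 46/21.
E[Z | W = 7] = (46/21) / (3/7) = 46/9.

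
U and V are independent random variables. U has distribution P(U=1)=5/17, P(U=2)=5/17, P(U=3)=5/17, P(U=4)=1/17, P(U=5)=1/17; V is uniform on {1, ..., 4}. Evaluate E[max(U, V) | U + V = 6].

11/3

P(U + V = 6) = 3/17.
Summing max(U,V)·P(x,y) over outcomes with U + V = 6 gives 11/17.
E[max(U, V) | U + V = 6] = (11/17) / (3/17) = 11/3.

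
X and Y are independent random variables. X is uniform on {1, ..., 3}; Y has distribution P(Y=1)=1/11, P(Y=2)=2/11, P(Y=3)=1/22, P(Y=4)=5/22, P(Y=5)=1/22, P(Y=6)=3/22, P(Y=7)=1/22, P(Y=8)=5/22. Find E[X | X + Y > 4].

107/51

P(X + Y > 4) = 17/22.
Summing X·P(x,y) over outcomes with X + Y > 4 gives 107/66.
E[X | X + Y > 4] = (107/66) / (17/22) = 107/51.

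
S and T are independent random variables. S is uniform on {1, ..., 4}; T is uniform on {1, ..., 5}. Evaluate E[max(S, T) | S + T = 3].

2

Outcomes with S + T = 3: (1,2), (2,1), each with probability 1/20.
E[max(S, T) | S + T = 3] = (2 + 2) / 2 = 2.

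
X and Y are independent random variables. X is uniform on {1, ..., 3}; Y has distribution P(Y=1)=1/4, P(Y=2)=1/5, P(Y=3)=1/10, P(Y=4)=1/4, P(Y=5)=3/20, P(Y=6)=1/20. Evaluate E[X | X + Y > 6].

P(X + Y > 6) = 7/30.
Summing X·P(x,y) over outcomes with X + Y > 6 gives 3/5.
E[X | X + Y > 6] = (3/5) / (7/30) = 18/7.

18/7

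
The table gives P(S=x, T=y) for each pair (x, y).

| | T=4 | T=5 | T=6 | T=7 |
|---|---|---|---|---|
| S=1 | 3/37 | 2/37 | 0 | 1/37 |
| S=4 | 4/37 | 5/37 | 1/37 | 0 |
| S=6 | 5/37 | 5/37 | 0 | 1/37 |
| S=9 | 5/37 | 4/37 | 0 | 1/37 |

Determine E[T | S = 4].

47/10

P(S = 4) = 10/37.
Summing T·P(S=x,T=y) over the conditioning event gives 47/37.
E[T | S = 4] = (47/37) / (10/37) = 47/10.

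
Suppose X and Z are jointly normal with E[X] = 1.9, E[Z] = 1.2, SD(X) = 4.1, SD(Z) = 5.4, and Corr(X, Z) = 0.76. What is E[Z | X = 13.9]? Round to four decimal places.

13.2117

The regression of Z on X has slope ρ·σ_Z/σ_X and passes through (μ_X, μ_Z).
E[Z | X=13.9] = 1.2 + (0.76)·(5.4/4.1)·(13.9 − (1.9)) = 1.2 + (1.000976)·(12) = 13.2117.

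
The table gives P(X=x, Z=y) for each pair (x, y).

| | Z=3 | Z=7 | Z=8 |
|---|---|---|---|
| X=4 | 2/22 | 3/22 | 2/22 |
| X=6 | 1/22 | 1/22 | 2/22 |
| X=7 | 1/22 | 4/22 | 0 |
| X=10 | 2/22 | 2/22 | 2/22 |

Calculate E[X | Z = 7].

33/5

P(Z = 7) = 5/11.
Σ X·P over the event = 4·(3/22) + 6·(1/22) + 7·(4/22) + 10·(2/22) = 3.
E[X | Z = 7] = (3) / (5/11) = 33/5.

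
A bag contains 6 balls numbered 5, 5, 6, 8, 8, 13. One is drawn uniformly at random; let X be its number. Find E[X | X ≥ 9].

P(X ≥ 9) = 1/6.
Σ over the event: 13·1/6 = 13/6.
E[X | X ≥ 9] = (13/6) / (1/6) = 13.

13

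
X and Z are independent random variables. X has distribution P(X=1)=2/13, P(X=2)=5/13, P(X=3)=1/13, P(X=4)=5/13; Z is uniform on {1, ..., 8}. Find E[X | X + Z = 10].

P(X + Z = 10) = 11/104.
Summing X·P(x,y) over outcomes with X + Z = 10 gives 33/104.
E[X | X + Z = 10] = (33/104) / (11/104) = 3.

3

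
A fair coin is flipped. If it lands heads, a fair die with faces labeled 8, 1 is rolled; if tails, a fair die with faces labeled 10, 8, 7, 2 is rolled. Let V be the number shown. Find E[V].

45/8

E[V | heads] = (8+1)/2 = 9/2.
E[V | tails] = (10+8+7+2)/4 = 27/4.
E[V] = (1/2)·(9/2) + (1/2)·(27/4) = 45/8.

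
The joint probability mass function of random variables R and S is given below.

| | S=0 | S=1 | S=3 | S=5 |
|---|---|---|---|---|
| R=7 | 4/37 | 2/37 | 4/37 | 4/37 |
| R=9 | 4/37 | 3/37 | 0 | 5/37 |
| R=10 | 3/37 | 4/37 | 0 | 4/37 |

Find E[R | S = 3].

P(S = 3) = 4/37.
Summing R·P(R=x,S=y) over the conditioning event gives 28/37.
E[R | S = 3] = (28/37) / (4/37) = 7.

7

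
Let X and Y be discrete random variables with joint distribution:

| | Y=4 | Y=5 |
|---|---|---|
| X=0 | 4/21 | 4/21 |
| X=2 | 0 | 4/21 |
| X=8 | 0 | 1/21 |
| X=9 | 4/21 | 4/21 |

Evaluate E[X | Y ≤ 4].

P(Y ≤ 4) = 8/21.
Σ X·P over the event = 0·(4/21) + 9·(4/21) = 12/7.
E[X | Y ≤ 4] = (12/7) / (8/21) = 9/2.

9/2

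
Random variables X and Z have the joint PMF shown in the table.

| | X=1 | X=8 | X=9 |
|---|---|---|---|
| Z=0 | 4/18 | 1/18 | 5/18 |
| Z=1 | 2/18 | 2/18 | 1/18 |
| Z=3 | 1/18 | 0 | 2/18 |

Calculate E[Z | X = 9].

7/8

P(X = 9) = 4/9.
Σ Z·P over the event = 0·(5/18) + 1·(1/18) + 3·(2/18) = 7/18.
E[Z | X = 9] = (7/18) / (4/9) = 7/8.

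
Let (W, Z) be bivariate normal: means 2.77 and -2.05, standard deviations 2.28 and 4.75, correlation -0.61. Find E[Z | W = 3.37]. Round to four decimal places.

-2.8125

E[Z | W=x] = μ_Z + ρ(σ_Z/σ_W)(x − μ_W) for jointly normal variables.
E[Z | W=3.37] = -2.05 + (-0.61)·(4.75/2.28)·(3.37 − (2.77)) = -2.05 + (-1.2708)·(0.6) = -2.8125.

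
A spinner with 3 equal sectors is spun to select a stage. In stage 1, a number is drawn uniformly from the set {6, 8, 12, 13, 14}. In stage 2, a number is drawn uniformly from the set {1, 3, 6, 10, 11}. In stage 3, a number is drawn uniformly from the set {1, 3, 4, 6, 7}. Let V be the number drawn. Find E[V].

E[V | stage 1] = (6+8+12+13+14)/5 = 53/5.
E[V | stage 2] = (1+3+6+10+11)/5 = 31/5.
E[V | stage 3] = (1+3+4+6+7)/5 = 21/5.
E[V] = (1/3)·(53/5) + (1/3)·(31/5) + (1/3)·(21/5) = 7.

7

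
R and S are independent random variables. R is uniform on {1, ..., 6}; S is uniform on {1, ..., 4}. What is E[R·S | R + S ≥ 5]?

P(R + S ≥ 5) = 3/4.
Summing RS·P(x,y) over outcomes with R + S ≥ 5 gives 65/8.
E[R·S | R + S ≥ 5] = (65/8) / (3/4) = 65/6.

65/6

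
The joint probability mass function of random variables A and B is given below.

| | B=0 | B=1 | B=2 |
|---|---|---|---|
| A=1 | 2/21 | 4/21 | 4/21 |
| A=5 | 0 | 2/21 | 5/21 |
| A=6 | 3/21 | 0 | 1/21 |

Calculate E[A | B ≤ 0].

P(B ≤ 0) = 5/21.
Σ A·P over the event = 1·(2/21) + 6·(3/21) = 20/21.
E[A | B ≤ 0] = (20/21) / (5/21) = 4.

4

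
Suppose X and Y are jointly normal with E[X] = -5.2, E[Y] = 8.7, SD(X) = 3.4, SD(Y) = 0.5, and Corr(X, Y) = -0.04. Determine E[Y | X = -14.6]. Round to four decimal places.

E[Y | X=x] = μ_Y + ρ(σ_Y/σ_X)(x − μ_X) for jointly normal variables.
E[Y | X=-14.6] = 8.7 + (-0.04)·(0.5/3.4)·(-14.6 − (-5.2)) = 8.7 + (-0.0058824)·(-9.4) = 8.7553.

8.7553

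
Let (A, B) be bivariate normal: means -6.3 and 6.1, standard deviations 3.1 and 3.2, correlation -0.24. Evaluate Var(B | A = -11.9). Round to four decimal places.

9.6502

For a bivariate normal, Var(B | A=x) = σ_B²(1 − ρ²).
Var(B | A=-11.9) = (3.2)²·(1 − (-0.24)²) = 10.24·0.9424 = 9.6502.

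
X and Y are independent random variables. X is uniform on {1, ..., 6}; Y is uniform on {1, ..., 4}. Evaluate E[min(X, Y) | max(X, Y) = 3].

9/5

P(max(X, Y) = 3) = 5/24.
Summing min(X,Y)·P(x,y) over outcomes with max(X, Y) = 3 gives 3/8.
E[min(X, Y) | max(X, Y) = 3] = (3/8) / (5/24) = 9/5.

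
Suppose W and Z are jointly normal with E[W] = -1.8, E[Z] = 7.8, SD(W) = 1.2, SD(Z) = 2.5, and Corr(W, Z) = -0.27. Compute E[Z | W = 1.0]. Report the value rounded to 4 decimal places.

The regression of Z on W has slope ρ·σ_Z/σ_W and passes through (μ_W, μ_Z).
E[Z | W=1.0] = 7.8 + (-0.27)·(2.5/1.2)·(1.0 − (-1.8)) = 7.8 + (-0.5625)·(2.8) = 6.2250.

6.2250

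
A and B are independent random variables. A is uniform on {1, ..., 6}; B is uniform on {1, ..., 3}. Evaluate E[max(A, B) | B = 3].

P(B = 3) = 1/3.
Summing max(A,B)·P(x,y) over outcomes with B = 3 gives 4/3.
E[max(A, B) | B = 3] = (4/3) / (1/3) = 4.

4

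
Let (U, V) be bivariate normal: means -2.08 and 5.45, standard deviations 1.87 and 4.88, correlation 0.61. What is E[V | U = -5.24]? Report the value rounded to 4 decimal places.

The regression of V on U has slope ρ·σ_V/σ_U and passes through (μ_U, μ_V).
E[V | U=-5.24] = 5.45 + (0.61)·(4.88/1.87)·(-5.24 − (-2.08)) = 5.45 + (1.59187)·(-3.16) = 0.4197.

0.4197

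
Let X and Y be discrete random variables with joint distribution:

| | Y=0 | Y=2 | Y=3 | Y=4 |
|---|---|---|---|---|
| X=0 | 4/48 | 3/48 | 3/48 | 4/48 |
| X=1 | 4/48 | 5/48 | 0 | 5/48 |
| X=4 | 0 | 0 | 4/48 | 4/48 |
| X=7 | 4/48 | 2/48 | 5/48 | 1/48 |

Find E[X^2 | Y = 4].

P(Y = 4) = 7/24.
Σ X^2·P over the event = 0·(4/48) + 1·(5/48) + 16·(4/48) + 49·(1/48) = 59/24.
E[X^2 | Y = 4] = (59/24) / (7/24) = 59/7.

59/7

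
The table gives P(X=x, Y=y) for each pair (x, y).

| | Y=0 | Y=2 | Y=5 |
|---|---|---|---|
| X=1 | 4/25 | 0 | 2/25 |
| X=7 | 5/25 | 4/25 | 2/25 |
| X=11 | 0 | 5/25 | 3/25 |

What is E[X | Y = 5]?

P(Y = 5) = 7/25.
Σ X·P over the event = 1·(2/25) + 7·(2/25) + 11·(3/25) = 49/25.
E[X | Y = 5] = (49/25) / (7/25) = 7.

7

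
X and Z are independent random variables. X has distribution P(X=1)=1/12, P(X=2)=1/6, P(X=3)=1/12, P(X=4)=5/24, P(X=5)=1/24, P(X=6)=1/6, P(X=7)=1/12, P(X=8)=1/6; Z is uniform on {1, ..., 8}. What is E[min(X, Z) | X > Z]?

88/29

P(X > Z) = 29/64.
Summing min(X,Z)·P(x,y) over outcomes with X > Z gives 11/8.
E[min(X, Z) | X > Z] = (11/8) / (29/64) = 88/29.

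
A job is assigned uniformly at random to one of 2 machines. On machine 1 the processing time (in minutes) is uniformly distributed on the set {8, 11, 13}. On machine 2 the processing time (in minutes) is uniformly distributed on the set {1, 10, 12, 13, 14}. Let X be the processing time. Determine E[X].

31/3

E[X | machine 1] = (8+11+13)/3 = 32/3.
E[X | machine 2] = (1+10+12+13+14)/5 = 10.
By the law of total expectation,
E[X] = (1/2)·(32/3) + (1/2)·(10) = 31/3.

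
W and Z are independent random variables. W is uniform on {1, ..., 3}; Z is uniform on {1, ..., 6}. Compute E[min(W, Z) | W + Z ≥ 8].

Outcomes with W + Z ≥ 8: (2,6), (3,5), (3,6), each with probability 1/18.
E[min(W, Z) | W + Z ≥ 8] = (2 + 3 + 3) / 3 = 8/3.

8/3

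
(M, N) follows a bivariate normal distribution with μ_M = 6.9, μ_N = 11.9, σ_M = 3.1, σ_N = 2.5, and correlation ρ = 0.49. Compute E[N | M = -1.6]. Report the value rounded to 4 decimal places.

8.5411

The regression of N on M has slope ρ·σ_N/σ_M and passes through (μ_M, μ_N).
E[N | M=-1.6] = 11.9 + (0.49)·(2.5/3.1)·(-1.6 − (6.9)) = 11.9 + (0.39516)·(-8.5) = 8.5411.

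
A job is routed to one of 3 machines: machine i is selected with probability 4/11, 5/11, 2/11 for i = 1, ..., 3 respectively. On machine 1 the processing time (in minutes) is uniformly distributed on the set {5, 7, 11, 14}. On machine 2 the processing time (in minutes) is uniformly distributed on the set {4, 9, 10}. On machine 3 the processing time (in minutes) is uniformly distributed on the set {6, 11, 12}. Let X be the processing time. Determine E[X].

E[X | machine 1] = (5+7+11+14)/4 = 37/4.
E[X | machine 2] = (4+9+10)/3 = 23/3.
E[X | machine 3] = (6+11+12)/3 = 29/3.
E[X] = (4/11)·(37/4) + (5/11)·(23/3) + (2/11)·(29/3) = 284/33.

284/33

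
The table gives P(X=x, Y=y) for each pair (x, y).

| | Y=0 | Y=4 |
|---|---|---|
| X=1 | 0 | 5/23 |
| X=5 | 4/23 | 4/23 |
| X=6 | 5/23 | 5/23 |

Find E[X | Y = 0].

P(Y = 0) = 9/23.
Summing X·P(X=x,Y=y) over the conditioning event gives 50/23.
E[X | Y = 0] = (50/23) / (9/23) = 50/9.

50/9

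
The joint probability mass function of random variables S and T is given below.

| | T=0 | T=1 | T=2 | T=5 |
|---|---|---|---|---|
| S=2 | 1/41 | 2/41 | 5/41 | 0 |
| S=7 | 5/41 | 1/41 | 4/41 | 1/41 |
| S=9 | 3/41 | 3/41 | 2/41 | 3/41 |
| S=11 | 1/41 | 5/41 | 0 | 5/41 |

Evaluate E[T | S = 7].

14/11

P(S = 7) = 11/41.
Σ T·P over the event = 0·(5/41) + 1·(1/41) + 2·(4/41) + 5·(1/41) = 14/41.
E[T | S = 7] = (14/41) / (11/41) = 14/11.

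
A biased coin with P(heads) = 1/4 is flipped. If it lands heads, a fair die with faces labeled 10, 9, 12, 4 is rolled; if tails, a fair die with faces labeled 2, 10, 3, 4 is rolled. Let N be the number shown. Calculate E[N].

23/4

E[N | heads] = (10+9+12+4)/4 = 35/4.
E[N | tails] = (2+10+3+4)/4 = 19/4.
E[N] = (1/4)·(35/4) + (3/4)·(19/4) = 23/4.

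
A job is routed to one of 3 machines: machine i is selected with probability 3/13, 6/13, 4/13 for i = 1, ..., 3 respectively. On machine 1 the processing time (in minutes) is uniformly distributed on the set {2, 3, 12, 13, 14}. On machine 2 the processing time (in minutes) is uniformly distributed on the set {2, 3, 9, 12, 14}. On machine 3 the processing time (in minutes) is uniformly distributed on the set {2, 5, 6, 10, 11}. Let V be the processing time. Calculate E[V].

E[V | machine 1] = (2+3+12+13+14)/5 = 44/5.
E[V | machine 2] = (2+3+9+12+14)/5 = 8.
E[V | machine 3] = (2+5+6+10+11)/5 = 34/5.
By the law of total expectation,
E[V] = (3/13)·(44/5) + (6/13)·(8) + (4/13)·(34/5) = 508/65.

508/65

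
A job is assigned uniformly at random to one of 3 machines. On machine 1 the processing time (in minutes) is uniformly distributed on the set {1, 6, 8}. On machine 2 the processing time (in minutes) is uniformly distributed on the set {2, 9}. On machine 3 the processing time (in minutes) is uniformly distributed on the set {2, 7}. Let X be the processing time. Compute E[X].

5

E[X | machine 1] = (1+6+8)/3 = 5.
E[X | machine 2] = (2+9)/2 = 11/2.
E[X | machine 3] = (2+7)/2 = 9/2.
E[X] = (1/3)·(5) + (1/3)·(11/2) + (1/3)·(9/2) = 5.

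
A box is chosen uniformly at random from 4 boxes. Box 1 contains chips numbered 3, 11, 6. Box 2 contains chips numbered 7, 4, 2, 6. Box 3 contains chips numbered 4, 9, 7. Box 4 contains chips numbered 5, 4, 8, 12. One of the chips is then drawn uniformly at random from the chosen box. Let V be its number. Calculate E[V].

E[V | box 1] = (3+11+6)/3 = 20/3.
E[V | box 2] = (7+4+2+6)/4 = 19/4.
E[V | box 3] = (4+9+7)/3 = 20/3.
E[V | box 4] = (5+4+8+12)/4 = 29/4.
By the law of total expectation,
E[V] = (1/4)·(20/3) + (1/4)·(19/4) + (1/4)·(20/3) + (1/4)·(29/4) = 19/3.

19/3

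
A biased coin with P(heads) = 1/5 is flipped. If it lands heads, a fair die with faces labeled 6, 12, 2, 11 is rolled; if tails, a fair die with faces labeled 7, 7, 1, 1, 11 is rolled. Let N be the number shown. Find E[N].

E[N | heads] = (6+12+2+11)/4 = 31/4.
E[N | tails] = (7+7+1+1+11)/5 = 27/5.
By the law of total expectation,
E[N] = (1/5)·(31/4) + (4/5)·(27/5) = 587/100.

587/100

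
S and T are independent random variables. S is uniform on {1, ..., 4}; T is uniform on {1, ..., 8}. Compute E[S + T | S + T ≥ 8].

66/7

P(S + T ≥ 8) = 7/16.
Summing (S+T)·P(x,y) over outcomes with S + T ≥ 8 gives 33/8.
E[S + T | S + T ≥ 8] = (33/8) / (7/16) = 66/7.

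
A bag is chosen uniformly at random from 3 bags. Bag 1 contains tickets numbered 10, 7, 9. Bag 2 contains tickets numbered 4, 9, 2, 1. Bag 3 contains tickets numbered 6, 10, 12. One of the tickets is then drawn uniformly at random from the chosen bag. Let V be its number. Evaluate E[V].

E[V | bag 1] = (10+7+9)/3 = 26/3.
E[V | bag 2] = (4+9+2+1)/4 = 4.
E[V | bag 3] = (6+10+12)/3 = 28/3.
By the law of total expectation,
E[V] = (1/3)·(26/3) + (1/3)·(4) + (1/3)·(28/3) = 22/3.

22/3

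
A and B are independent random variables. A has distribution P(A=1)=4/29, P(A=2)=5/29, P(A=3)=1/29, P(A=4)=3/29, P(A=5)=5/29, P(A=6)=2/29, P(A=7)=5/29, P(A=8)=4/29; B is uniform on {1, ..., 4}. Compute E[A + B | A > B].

P(A > B) = 20/29.
Summing (A+B)·P(x,y) over outcomes with A > B gives 327/58.
E[A + B | A > B] = (327/58) / (20/29) = 327/40.

327/40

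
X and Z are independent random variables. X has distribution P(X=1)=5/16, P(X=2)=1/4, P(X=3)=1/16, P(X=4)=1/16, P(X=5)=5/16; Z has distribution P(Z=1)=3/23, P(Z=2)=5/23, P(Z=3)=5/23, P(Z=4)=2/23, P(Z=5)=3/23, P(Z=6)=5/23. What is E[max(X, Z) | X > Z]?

475/108

P(X > Z) = 27/92.
Summing max(X,Z)·P(x,y) over outcomes with X > Z gives 475/368.
E[max(X, Z) | X > Z] = (475/368) / (27/92) = 475/108.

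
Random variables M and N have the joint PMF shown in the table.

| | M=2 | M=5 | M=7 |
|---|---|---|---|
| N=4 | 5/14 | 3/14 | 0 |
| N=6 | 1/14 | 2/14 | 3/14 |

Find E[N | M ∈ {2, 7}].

44/9

P(M ∈ {2, 7}) = 9/14.
Summing N·P(M=x,N=y) over the conditioning event gives 22/7.
E[N | M ∈ {2, 7}] = (22/7) / (9/14) = 44/9.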